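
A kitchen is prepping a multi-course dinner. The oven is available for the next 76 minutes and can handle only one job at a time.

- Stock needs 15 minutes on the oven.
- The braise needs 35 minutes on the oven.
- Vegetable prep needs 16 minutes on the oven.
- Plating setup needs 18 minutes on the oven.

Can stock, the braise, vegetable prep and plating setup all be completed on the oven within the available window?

No

Running back to back, the jobs need 15 + 35 + 16 + 18 = 84 minutes on the oven.
Since 84 > 76, they cannot all fit.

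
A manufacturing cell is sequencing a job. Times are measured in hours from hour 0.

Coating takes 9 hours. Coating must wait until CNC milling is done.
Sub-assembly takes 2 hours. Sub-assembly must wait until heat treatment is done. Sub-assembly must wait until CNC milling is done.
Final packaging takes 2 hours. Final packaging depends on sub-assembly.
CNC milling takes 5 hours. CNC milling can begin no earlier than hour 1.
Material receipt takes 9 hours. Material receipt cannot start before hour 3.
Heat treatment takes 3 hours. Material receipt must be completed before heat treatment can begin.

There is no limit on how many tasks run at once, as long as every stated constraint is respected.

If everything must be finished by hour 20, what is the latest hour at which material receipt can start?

To finish by hour 20, final packaging (duration 2) must start no later than hour 18.
Sub-assembly must finish before final packaging (must start by hour 18). With a 2-hour duration, sub-assembly must start by 18 − 2 = hour 16.
Heat treatment must finish before sub-assembly (must start by hour 16). With a 3-hour duration, heat treatment must start by 16 − 3 = hour 13.
Since heat treatment (must start by hour 13) depends on it, material receipt must finish by hour 13. Backing off its 9-hour duration gives a latest start of hour 4.

4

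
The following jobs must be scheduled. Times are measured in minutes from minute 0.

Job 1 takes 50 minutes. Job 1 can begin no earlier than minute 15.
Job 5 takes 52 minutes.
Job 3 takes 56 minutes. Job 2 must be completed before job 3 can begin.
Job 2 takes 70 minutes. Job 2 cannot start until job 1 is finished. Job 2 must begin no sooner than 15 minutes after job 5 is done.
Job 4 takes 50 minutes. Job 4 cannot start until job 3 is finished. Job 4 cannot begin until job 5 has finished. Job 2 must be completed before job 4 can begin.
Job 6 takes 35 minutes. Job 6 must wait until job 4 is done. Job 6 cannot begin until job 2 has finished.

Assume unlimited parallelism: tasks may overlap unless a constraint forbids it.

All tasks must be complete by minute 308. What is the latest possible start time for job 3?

Job 6 has no dependents, so it just needs to finish by minute 308. Starting by 308 − 35 = minute 273 achieves that.
Job 4 feeds into job 6 (must start by minute 273); so job 4 must finish by minute 273 and therefore start by minute 223.
Job 3 has to be done before job 4 (must start by minute 223). That means finishing by minute 223, i.e. starting by 223 − 56 = minute 167.

167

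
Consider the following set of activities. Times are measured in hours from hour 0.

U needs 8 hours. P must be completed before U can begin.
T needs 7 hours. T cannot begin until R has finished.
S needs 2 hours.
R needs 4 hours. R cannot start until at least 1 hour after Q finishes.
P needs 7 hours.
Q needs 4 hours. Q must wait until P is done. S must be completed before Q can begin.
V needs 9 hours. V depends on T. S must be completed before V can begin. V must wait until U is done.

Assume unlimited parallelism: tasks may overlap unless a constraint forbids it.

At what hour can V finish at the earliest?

32

S has no prerequisites, so it starts at hour 0 and finishes at hour 2.
P can start immediately at hour 0; it finishes at hour 7.
U waits on P (finishes hour 7), so it starts at hour 7 and finishes at 7 + 8 = hour 15.
For Q: P (finishes hour 7); S (finishes hour 2). Taking the maximum gives a start of hour 7, and it finishes at 7 + 4 = hour 11.
After Q (finishes hour 11, plus 1-hour gap → hour 12), R can start at hour 12 and finishes at hour 16.
T waits on R (finishes hour 16), so it starts at hour 16 and finishes at 16 + 7 = hour 23.
V needs all of T (finishes hour 23); S (finishes hour 2); U (finishes hour 15). That puts its earliest start at hour 23; it finishes at 23 + 9 = hour 32.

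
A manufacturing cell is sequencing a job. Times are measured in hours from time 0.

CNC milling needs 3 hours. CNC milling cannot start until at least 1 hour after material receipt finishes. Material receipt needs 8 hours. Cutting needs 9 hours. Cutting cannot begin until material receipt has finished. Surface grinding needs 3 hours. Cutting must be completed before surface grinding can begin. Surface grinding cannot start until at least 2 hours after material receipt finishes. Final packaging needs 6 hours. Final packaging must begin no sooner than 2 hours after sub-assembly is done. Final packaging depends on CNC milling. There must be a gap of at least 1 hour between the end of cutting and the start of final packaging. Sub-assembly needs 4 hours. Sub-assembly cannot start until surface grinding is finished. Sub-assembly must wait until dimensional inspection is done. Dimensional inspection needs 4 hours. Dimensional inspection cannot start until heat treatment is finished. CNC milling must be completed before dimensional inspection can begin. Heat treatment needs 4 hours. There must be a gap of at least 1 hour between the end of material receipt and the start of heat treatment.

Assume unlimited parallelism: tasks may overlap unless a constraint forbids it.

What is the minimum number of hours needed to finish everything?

Material receipt has no prerequisites, so it starts at hour 0 and finishes at hour 8.
Heat treatment waits on material receipt (finishes hour 8, plus 1-hour gap → hour 9), so it starts at hour 9 and finishes at 9 + 4 = hour 13.
CNC milling cannot begin until material receipt (finishes hour 8, plus 1-hour gap → hour 9). It runs from hour 9 to 9 + 3 = hour 12.
Dimensional inspection needs all of heat treatment (finishes hour 13); CNC milling (finishes hour 12). That puts its earliest start at hour 13; it finishes at 13 + 4 = hour 17.
After material receipt (finishes hour 8), cutting can start at hour 8 and finishes at hour 17.
Surface grinding needs all of cutting (finishes hour 17); material receipt (finishes hour 8, plus 2-hour gap → hour 10). That puts its earliest start at hour 17; it finishes at 17 + 3 = hour 20.
Sub-assembly cannot start until surface grinding (finishes hour 20); dimensional inspection (finishes hour 17). The controlling bound is hour 20, so sub-assembly finishes at 20 + 4 = hour 24.
Final packaging cannot start until sub-assembly (finishes hour 24, plus 2-hour gap → hour 26); CNC milling (finishes hour 12); cutting (finishes hour 17, plus 1-hour gap → hour 18). The controlling bound is hour 26, so final packaging finishes at 26 + 6 = hour 32.
All tasks are finished once the last one completes. Finish times: Material receipt at 8, Cutting at 17, CNC milling at 12, Heat treatment at 13, Surface grinding at 20, Dimensional inspection at 17, Sub-assembly at 24, Final packaging at 32. The latest is hour 32.

32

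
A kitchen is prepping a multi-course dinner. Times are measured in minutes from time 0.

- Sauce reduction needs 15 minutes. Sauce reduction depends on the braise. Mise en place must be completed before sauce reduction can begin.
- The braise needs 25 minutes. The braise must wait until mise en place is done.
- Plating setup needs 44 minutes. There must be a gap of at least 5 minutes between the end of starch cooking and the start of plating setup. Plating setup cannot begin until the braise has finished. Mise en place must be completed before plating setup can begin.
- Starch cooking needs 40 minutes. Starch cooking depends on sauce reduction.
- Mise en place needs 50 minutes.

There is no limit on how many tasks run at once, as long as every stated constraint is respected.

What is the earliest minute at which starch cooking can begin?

90

Mise en place has no prerequisites, so it starts at minute 0 and finishes at minute 50.
The braise cannot begin until mise en place (finishes minute 50). It runs from minute 50 to 50 + 25 = minute 75.
Sauce reduction cannot start until the braise (finishes minute 75); mise en place (finishes minute 50). The controlling bound is minute 75, so sauce reduction finishes at 75 + 15 = minute 90.
Starch cooking waits on sauce reduction (finishes minute 90), so the earliest it can start is minute 90.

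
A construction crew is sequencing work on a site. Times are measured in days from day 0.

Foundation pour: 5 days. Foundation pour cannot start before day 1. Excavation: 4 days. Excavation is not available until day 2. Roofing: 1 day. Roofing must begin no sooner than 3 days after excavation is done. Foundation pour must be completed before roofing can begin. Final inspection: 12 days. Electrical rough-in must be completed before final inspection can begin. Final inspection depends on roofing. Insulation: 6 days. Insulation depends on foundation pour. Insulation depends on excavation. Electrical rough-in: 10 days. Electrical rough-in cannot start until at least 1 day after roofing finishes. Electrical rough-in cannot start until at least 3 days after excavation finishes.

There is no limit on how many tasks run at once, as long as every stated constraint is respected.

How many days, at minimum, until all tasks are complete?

33

Foundation pour cannot begin until its own release at day 1. It runs from day 1 to 1 + 5 = day 6.
After its own release at day 2, excavation can start at day 2 and finishes at day 6.
Insulation cannot start until foundation pour (finishes day 6); excavation (finishes day 6). The controlling bound is day 6, so insulation finishes at 6 + 6 = day 12.
Roofing cannot start until excavation (finishes day 6, plus 3-day gap → day 9); foundation pour (finishes day 6). The controlling bound is day 9, so roofing finishes at 9 + 1 = day 10.
Electrical rough-in cannot start until roofing (finishes day 10, plus 1-day gap → day 11); excavation (finishes day 6, plus 3-day gap → day 9). The controlling bound is day 11, so electrical rough-in finishes at 11 + 10 = day 21.
For final inspection: electrical rough-in (finishes day 21); roofing (finishes day 10). Taking the maximum gives a start of day 21, and it finishes at 21 + 12 = day 33.
All tasks are finished once the last one completes. Finish times: Excavation at 6, Foundation pour at 6, Roofing at 10, Electrical rough-in at 21, Insulation at 12, Final inspection at 33. The latest is day 33.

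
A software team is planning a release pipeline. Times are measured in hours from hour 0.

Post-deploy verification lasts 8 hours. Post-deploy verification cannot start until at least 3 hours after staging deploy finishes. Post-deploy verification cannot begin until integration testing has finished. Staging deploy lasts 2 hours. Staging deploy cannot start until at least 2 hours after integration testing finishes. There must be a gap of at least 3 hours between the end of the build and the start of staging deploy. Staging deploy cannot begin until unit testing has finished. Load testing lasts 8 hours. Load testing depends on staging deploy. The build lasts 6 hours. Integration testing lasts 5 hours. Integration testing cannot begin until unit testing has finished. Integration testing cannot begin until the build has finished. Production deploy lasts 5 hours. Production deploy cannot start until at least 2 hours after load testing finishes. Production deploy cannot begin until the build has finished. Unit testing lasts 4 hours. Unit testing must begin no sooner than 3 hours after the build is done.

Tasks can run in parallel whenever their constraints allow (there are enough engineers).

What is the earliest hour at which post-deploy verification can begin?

Nothing blocks the build, so it runs from hour 0 to hour 6.
Unit testing cannot begin until the build (finishes hour 6, plus 3-hour gap → hour 9). It runs from hour 9 to 9 + 4 = hour 13.
Integration testing has to wait for unit testing (finishes hour 13); the build (finishes hour 6). The latest of these is hour 13, so integration testing runs hour 13 to 13 + 5 = hour 18.
Staging deploy cannot start until integration testing (finishes hour 18, plus 2-hour gap → hour 20); the build (finishes hour 6, plus 3-hour gap → hour 9); unit testing (finishes hour 13). The controlling bound is hour 20, so staging deploy finishes at 20 + 2 = hour 22.
Post-deploy verification waits on staging deploy (finishes hour 22, plus 3-hour gap → hour 25); integration testing (finishes hour 18). The latest of these is hour 25, which is the earliest post-deploy verification can start.

25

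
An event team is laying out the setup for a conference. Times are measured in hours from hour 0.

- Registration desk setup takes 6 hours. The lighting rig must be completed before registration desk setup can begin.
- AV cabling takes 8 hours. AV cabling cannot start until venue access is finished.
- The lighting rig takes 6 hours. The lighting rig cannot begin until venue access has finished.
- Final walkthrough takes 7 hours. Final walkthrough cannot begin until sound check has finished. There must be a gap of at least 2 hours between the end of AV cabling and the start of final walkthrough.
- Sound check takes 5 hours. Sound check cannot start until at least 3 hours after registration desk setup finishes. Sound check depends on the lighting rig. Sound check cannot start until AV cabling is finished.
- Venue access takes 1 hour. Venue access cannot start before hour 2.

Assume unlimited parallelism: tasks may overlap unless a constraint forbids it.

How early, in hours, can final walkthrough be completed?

30

Venue access cannot begin until its own release at hour 2. It runs from hour 2 to 2 + 1 = hour 3.
AV cabling waits on venue access (finishes hour 3), so it starts at hour 3 and finishes at 3 + 8 = hour 11.
The lighting rig cannot begin until venue access (finishes hour 3). It runs from hour 3 to 3 + 6 = hour 9.
Registration desk setup waits on the lighting rig (finishes hour 9), so it starts at hour 9 and finishes at 9 + 6 = hour 15.
Sound check needs all of registration desk setup (finishes hour 15, plus 3-hour gap → hour 18); the lighting rig (finishes hour 9); AV cabling (finishes hour 11). That puts its earliest start at hour 18; it finishes at 18 + 5 = hour 23.
Final walkthrough cannot start until sound check (finishes hour 23); AV cabling (finishes hour 11, plus 2-hour gap → hour 13). The controlling bound is hour 23, so final walkthrough finishes at 23 + 7 = hour 30.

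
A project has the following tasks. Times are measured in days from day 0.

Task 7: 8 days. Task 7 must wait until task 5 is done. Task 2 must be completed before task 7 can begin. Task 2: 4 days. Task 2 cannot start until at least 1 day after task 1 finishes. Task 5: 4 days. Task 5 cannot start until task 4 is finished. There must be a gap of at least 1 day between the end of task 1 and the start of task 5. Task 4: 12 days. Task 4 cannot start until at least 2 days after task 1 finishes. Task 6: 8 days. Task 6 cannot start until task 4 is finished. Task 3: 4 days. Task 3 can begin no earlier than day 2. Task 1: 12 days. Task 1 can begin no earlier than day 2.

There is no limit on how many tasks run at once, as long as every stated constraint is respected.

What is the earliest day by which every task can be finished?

After its own release at day 2, task 3 can start at day 2 and finishes at day 6.
After its own release at day 2, task 1 can start at day 2 and finishes at day 14.
After task 1 (finishes day 14, plus 2-day gap → day 16), task 4 can start at day 16 and finishes at day 28.
Task 6 cannot begin until task 4 (finishes day 28). It runs from day 28 to 28 + 8 = day 36.
Task 5 cannot start until task 4 (finishes day 28); task 1 (finishes day 14, plus 1-day gap → day 15). The controlling bound is day 28, so task 5 finishes at 28 + 4 = day 32.
After task 1 (finishes day 14, plus 1-day gap → day 15), task 2 can start at day 15 and finishes at day 19.
Task 7 needs all of task 5 (finishes day 32); task 2 (finishes day 19). That puts its earliest start at day 32; it finishes at 32 + 8 = day 40.
All tasks are finished once the last one completes. Finish times: Task 1 at 14, Task 2 at 19, Task 3 at 6, Task 4 at 28, Task 5 at 32, Task 6 at 36, Task 7 at 40. The latest is day 40.

40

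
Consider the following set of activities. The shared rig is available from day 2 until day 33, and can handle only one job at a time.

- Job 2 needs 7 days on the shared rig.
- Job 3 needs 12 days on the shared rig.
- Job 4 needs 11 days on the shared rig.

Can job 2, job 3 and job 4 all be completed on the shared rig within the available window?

The shared rig window is 33 − 2 = 31 days.
Running back to back, the jobs need 7 + 12 + 11 = 30 days on the shared rig.
Since 30 ≤ 31, they fit within the window.

Yes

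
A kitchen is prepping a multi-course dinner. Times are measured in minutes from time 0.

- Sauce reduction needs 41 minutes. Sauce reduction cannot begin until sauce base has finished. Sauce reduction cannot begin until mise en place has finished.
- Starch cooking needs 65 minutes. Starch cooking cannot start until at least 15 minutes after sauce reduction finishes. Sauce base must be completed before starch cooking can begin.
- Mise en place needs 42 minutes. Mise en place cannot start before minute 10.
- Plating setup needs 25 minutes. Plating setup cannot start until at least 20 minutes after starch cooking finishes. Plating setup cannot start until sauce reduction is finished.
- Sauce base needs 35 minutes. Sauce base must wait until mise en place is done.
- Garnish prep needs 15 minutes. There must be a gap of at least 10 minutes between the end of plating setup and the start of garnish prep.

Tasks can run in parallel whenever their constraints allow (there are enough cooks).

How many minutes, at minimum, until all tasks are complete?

278

Mise en place waits on its own release at minute 10, so it starts at minute 10 and finishes at 10 + 42 = minute 52.
Sauce base waits on mise en place (finishes minute 52), so it starts at minute 52 and finishes at 52 + 35 = minute 87.
Sauce reduction cannot start until sauce base (finishes minute 87); mise en place (finishes minute 52). The controlling bound is minute 87, so sauce reduction finishes at 87 + 41 = minute 128.
For starch cooking: sauce reduction (finishes minute 128, plus 15-minute gap → minute 143); sauce base (finishes minute 87). Taking the maximum gives a start of minute 143, and it finishes at 143 + 65 = minute 208.
Plating setup needs all of starch cooking (finishes minute 208, plus 20-minute gap → minute 228); sauce reduction (finishes minute 128). That puts its earliest start at minute 228; it finishes at 228 + 25 = minute 253.
Garnish prep cannot begin until plating setup (finishes minute 253, plus 10-minute gap → minute 263). It runs from minute 263 to 263 + 15 = minute 278.
All tasks are finished once the last one completes. Finish times: Mise en place at 52, Sauce base at 87, Sauce reduction at 128, Starch cooking at 208, Plating setup at 253, Garnish prep at 278. The latest is minute 278.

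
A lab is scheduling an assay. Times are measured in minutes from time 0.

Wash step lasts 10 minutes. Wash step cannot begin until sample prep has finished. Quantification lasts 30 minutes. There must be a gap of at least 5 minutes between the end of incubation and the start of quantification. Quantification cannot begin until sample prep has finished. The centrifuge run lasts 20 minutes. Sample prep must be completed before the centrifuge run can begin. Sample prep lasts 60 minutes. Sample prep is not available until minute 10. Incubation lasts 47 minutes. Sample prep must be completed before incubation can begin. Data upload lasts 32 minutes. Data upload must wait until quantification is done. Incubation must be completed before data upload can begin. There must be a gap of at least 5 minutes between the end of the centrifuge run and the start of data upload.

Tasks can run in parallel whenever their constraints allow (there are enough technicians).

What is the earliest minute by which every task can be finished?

184

Sample prep waits on its own release at minute 10, so it starts at minute 10 and finishes at 10 + 60 = minute 70.
Wash step waits on sample prep (finishes minute 70), so it starts at minute 70 and finishes at 70 + 10 = minute 80.
The centrifuge run cannot begin until sample prep (finishes minute 70). It runs from minute 70 to 70 + 20 = minute 90.
Incubation waits on sample prep (finishes minute 70), so it starts at minute 70 and finishes at 70 + 47 = minute 117.
Quantification has to wait for incubation (finishes minute 117, plus 5-minute gap → minute 122); sample prep (finishes minute 70). The latest of these is minute 122, so quantification runs minute 122 to 122 + 30 = minute 152.
Data upload cannot start until quantification (finishes minute 152); incubation (finishes minute 117); the centrifuge run (finishes minute 90, plus 5-minute gap → minute 95). The controlling bound is minute 152, so data upload finishes at 152 + 32 = minute 184.
All tasks are finished once the last one completes. Finish times: Sample prep at 70, Incubation at 117, The centrifuge run at 90, Wash step at 80, Quantification at 152, Data upload at 184. The latest is minute 184.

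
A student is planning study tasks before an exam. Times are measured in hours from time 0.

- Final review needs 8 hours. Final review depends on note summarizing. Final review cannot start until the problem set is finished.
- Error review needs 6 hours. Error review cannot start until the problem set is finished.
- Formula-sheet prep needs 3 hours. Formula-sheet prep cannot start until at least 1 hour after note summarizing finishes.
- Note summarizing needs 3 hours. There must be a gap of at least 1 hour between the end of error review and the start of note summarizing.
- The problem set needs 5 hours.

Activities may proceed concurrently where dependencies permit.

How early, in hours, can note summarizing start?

12

The problem set can start immediately at hour 0; it finishes at hour 5.
Error review waits on the problem set (finishes hour 5), so it starts at hour 5 and finishes at 5 + 6 = hour 11.
Note summarizing waits on error review (finishes hour 11, plus 1-hour gap → hour 12), so the earliest it can start is hour 12.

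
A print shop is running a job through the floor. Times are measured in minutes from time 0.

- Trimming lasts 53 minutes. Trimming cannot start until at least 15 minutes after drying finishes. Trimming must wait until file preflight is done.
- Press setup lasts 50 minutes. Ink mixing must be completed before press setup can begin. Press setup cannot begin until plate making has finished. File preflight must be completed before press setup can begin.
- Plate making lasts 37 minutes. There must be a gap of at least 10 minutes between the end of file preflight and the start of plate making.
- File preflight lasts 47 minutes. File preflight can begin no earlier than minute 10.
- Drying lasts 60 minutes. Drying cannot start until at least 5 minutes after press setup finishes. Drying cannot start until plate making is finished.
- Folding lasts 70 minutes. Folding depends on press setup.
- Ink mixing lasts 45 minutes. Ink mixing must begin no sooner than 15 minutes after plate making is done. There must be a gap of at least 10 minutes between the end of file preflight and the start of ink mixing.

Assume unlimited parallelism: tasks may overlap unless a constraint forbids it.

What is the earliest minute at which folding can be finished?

File preflight waits on its own release at minute 10, so it starts at minute 10 and finishes at 10 + 47 = minute 57.
After file preflight (finishes minute 57, plus 10-minute gap → minute 67), plate making can start at minute 67 and finishes at minute 104.
Ink mixing needs all of plate making (finishes minute 104, plus 15-minute gap → minute 119); file preflight (finishes minute 57, plus 10-minute gap → minute 67). That puts its earliest start at minute 119; it finishes at 119 + 45 = minute 164.
Press setup needs all of ink mixing (finishes minute 164); plate making (finishes minute 104); file preflight (finishes minute 57). That puts its earliest start at minute 164; it finishes at 164 + 50 = minute 214.
Folding cannot begin until press setup (finishes minute 214). It runs from minute 214 to 214 + 70 = minute 284.

284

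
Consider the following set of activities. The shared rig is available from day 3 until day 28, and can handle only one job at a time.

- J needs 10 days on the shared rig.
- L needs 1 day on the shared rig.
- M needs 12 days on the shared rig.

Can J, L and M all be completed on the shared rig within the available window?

Yes

The shared rig window is 28 − 3 = 25 days.
Running back to back, the jobs need 10 + 1 + 12 = 23 days on the shared rig.
Since 23 ≤ 25, they fit within the window.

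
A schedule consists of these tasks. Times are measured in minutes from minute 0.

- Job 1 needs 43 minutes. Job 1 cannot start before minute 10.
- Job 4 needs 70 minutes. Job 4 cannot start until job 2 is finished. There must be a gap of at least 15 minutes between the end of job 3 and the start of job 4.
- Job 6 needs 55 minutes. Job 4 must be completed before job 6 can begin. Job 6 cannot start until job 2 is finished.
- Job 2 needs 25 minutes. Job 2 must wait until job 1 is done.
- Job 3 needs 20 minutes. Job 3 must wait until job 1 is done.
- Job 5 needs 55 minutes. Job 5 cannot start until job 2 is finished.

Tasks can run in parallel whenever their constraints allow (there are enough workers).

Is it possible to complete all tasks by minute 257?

After its own release at minute 10, job 1 can start at minute 10 and finishes at minute 53.
Job 3 cannot begin until job 1 (finishes minute 53). It runs from minute 53 to 53 + 20 = minute 73.
After job 1 (finishes minute 53), job 2 can start at minute 53 and finishes at minute 78.
Job 5 cannot begin until job 2 (finishes minute 78). It runs from minute 78 to 78 + 55 = minute 133.
Job 4 has to wait for job 2 (finishes minute 78); job 3 (finishes minute 73, plus 15-minute gap → minute 88). The latest of these is minute 88, so job 4 runs minute 88 to 88 + 70 = minute 158.
For job 6: job 4 (finishes minute 158); job 2 (finishes minute 78). Taking the maximum gives a start of minute 158, and it finishes at 158 + 55 = minute 213.
Every task is finished by minute 213, which is no later than the deadline of 257, so the schedule is feasible.

Yes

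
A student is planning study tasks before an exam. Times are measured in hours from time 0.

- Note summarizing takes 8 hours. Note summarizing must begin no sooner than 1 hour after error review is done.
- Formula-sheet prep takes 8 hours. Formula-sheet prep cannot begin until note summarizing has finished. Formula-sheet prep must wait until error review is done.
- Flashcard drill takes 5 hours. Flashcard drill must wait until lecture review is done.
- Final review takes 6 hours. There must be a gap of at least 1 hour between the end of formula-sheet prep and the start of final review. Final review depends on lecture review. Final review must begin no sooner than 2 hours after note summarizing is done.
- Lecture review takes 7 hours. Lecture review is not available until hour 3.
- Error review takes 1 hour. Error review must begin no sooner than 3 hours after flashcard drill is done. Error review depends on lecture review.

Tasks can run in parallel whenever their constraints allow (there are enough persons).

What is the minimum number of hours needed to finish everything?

Lecture review cannot begin until its own release at hour 3. It runs from hour 3 to 3 + 7 = hour 10.
Flashcard drill cannot begin until lecture review (finishes hour 10). It runs from hour 10 to 10 + 5 = hour 15.
Error review needs all of flashcard drill (finishes hour 15, plus 3-hour gap → hour 18); lecture review (finishes hour 10). That puts its earliest start at hour 18; it finishes at 18 + 1 = hour 19.
Note summarizing waits on error review (finishes hour 19, plus 1-hour gap → hour 20), so it starts at hour 20 and finishes at 20 + 8 = hour 28.
Formula-sheet prep cannot start until note summarizing (finishes hour 28); error review (finishes hour 19). The controlling bound is hour 28, so formula-sheet prep finishes at 28 + 8 = hour 36.
For final review: formula-sheet prep (finishes hour 36, plus 1-hour gap → hour 37); lecture review (finishes hour 10); note summarizing (finishes hour 28, plus 2-hour gap → hour 30). Taking the maximum gives a start of hour 37, and it finishes at 37 + 6 = hour 43.
All tasks are finished once the last one completes. Finish times: Lecture review at 10, Flashcard drill at 15, Error review at 19, Note summarizing at 28, Formula-sheet prep at 36, Final review at 43. The latest is hour 43.

43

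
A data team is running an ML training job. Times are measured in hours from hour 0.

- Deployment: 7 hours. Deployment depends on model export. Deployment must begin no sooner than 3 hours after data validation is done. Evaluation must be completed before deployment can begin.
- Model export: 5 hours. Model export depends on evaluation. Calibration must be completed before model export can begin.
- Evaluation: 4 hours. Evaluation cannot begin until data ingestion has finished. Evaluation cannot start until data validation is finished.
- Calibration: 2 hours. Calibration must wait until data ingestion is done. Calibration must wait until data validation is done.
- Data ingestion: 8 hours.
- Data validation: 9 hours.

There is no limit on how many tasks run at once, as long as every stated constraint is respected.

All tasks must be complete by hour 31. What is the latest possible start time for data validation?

6

Deployment must finish by hour 31; it takes 7 hours, so it must start by 31 − 7 = hour 24.
Model export feeds into deployment (must start by hour 24); so model export must finish by hour 24 and therefore start by hour 19.
For evaluation: model export (must start by hour 19); deployment (must start by hour 24). The most restrictive is hour 19; with a 4-hour duration, evaluation must start by hour 15.
Calibration feeds into model export (must start by hour 19); so calibration must finish by hour 19 and therefore start by hour 17.
Data validation has several dependents: evaluation (must start by hour 15); calibration (must start by hour 17); deployment (must start by hour 24, minus 3-hour gap → hour 21). The earliest of those limits is hour 15, so data validation must start by 15 − 9 = hour 6.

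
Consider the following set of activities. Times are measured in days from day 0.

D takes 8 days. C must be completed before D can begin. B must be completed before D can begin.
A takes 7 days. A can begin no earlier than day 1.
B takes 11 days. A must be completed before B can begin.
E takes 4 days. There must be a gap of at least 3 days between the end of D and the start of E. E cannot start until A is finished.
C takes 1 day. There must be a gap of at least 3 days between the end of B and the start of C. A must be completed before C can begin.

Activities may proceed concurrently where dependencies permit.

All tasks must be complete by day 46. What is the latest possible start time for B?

16

Nothing follows E; the deadline of day 46 is its only limit. It must start by 46 − 4 = day 42.
D must finish before E (must start by day 42, minus 3-day gap → day 39). With an 8-day duration, D must start by 39 − 8 = day 31.
C has to be done before D (must start by day 31). That means finishing by day 31, i.e. starting by 31 − 1 = day 30.
B feeds C (must start by day 30, minus 3-day gap → day 27); D (must start by day 31). Taking the minimum, B must finish by day 27 and start by 27 − 11 = day 16.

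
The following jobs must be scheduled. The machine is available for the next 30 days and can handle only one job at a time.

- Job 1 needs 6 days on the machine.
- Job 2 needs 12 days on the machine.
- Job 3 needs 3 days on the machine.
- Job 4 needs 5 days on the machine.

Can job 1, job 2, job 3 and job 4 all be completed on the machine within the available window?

Running back to back, the jobs need 6 + 12 + 3 + 5 = 26 days on the machine.
Since 26 ≤ 30, they fit within the window.

Yes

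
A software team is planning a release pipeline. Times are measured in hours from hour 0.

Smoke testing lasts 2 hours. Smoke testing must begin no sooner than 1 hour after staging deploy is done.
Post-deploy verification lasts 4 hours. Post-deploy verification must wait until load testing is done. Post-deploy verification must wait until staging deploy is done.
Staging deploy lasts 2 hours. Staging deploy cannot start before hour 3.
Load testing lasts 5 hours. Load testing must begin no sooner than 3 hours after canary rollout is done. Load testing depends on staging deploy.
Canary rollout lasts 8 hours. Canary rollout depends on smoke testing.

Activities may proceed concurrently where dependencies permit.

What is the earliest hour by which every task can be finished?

Staging deploy waits on its own release at hour 3, so it starts at hour 3 and finishes at 3 + 2 = hour 5.
Smoke testing waits on staging deploy (finishes hour 5, plus 1-hour gap → hour 6), so it starts at hour 6 and finishes at 6 + 2 = hour 8.
Canary rollout waits on smoke testing (finishes hour 8), so it starts at hour 8 and finishes at 8 + 8 = hour 16.
Load testing needs all of canary rollout (finishes hour 16, plus 3-hour gap → hour 19); staging deploy (finishes hour 5). That puts its earliest start at hour 19; it finishes at 19 + 5 = hour 24.
Post-deploy verification needs all of load testing (finishes hour 24); staging deploy (finishes hour 5). That puts its earliest start at hour 24; it finishes at 24 + 4 = hour 28.
All tasks are finished once the last one completes. Finish times: Staging deploy at 5, Smoke testing at 8, Canary rollout at 16, Load testing at 24, Post-deploy verification at 28. The latest is hour 28.

28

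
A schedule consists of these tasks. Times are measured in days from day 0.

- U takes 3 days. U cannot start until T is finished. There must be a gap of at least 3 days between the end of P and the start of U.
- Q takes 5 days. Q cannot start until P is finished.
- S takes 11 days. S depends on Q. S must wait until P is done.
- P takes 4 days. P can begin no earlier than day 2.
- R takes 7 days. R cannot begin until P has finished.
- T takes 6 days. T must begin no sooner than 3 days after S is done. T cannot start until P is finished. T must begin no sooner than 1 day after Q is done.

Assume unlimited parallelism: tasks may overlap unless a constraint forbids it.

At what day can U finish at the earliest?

34

P waits on its own release at day 2, so it starts at day 2 and finishes at 2 + 4 = day 6.
Q waits on P (finishes day 6), so it starts at day 6 and finishes at 6 + 5 = day 11.
For S: Q (finishes day 11); P (finishes day 6). Taking the maximum gives a start of day 11, and it finishes at 11 + 11 = day 22.
For T: S (finishes day 22, plus 3-day gap → day 25); P (finishes day 6); Q (finishes day 11, plus 1-day gap → day 12). Taking the maximum gives a start of day 25, and it finishes at 25 + 6 = day 31.
U cannot start until T (finishes day 31); P (finishes day 6, plus 3-day gap → day 9). The controlling bound is day 31, so U finishes at 31 + 3 = day 34.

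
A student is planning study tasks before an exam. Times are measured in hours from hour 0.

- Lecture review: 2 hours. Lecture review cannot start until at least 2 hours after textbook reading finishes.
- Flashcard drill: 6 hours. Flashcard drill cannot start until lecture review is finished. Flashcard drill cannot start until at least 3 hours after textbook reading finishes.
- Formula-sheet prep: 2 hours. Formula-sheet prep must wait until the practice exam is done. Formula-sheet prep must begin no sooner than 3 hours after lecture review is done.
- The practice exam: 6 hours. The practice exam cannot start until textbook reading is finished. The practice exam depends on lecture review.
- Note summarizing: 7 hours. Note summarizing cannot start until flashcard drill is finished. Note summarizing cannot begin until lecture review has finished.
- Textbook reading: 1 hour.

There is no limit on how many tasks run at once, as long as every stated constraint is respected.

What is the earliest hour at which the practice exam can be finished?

Textbook reading has no prerequisites, so it starts at hour 0 and finishes at hour 1.
Lecture review cannot begin until textbook reading (finishes hour 1, plus 2-hour gap → hour 3). It runs from hour 3 to 3 + 2 = hour 5.
The practice exam has to wait for textbook reading (finishes hour 1); lecture review (finishes hour 5). The latest of these is hour 5, so the practice exam runs hour 5 to 5 + 6 = hour 11.

11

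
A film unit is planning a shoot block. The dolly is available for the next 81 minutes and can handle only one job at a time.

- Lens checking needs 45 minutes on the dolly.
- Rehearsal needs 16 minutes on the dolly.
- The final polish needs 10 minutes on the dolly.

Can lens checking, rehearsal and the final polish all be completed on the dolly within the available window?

Yes

Running back to back, the jobs need 45 + 16 + 10 = 71 minutes on the dolly.
Since 71 ≤ 81, they fit within the window.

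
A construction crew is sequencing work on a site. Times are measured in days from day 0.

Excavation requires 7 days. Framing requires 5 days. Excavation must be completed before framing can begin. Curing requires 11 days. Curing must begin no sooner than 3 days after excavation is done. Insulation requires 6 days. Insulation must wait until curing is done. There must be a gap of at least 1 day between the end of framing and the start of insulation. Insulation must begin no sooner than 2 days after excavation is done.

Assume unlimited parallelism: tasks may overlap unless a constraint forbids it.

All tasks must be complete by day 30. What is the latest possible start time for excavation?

3

Insulation has no dependents, so it just needs to finish by day 30. Starting by 30 − 6 = day 24 achieves that.
Curing feeds into insulation (must start by day 24); so curing must finish by day 24 and therefore start by day 13.
Since insulation (must start by day 24, minus 1-day gap → day 23) depends on it, framing must finish by day 23. Backing off its 5-day duration gives a latest start of day 18.
Excavation has several dependents: curing (must start by day 13, minus 3-day gap → day 10); framing (must start by day 18); insulation (must start by day 24, minus 2-day gap → day 22). The earliest of those limits is day 10, so excavation must start by 10 − 7 = day 3.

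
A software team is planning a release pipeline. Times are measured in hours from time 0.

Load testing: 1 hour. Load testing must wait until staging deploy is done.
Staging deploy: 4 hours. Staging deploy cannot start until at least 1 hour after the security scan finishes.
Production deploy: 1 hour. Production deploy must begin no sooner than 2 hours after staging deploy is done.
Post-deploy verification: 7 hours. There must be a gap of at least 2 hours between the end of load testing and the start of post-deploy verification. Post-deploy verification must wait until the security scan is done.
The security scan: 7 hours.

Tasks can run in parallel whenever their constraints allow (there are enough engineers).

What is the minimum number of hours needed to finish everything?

22

Nothing blocks the security scan, so it runs from hour 0 to hour 7.
Staging deploy waits on the security scan (finishes hour 7, plus 1-hour gap → hour 8), so it starts at hour 8 and finishes at 8 + 4 = hour 12.
Production deploy waits on staging deploy (finishes hour 12, plus 2-hour gap → hour 14), so it starts at hour 14 and finishes at 14 + 1 = hour 15.
After staging deploy (finishes hour 12), load testing can start at hour 12 and finishes at hour 13.
Post-deploy verification needs all of load testing (finishes hour 13, plus 2-hour gap → hour 15); the security scan (finishes hour 7). That puts its earliest start at hour 15; it finishes at 15 + 7 = hour 22.
All tasks are finished once the last one completes. Finish times: The security scan at 7, Staging deploy at 12, Load testing at 13, Production deploy at 15, Post-deploy verification at 22. The latest is hour 22.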